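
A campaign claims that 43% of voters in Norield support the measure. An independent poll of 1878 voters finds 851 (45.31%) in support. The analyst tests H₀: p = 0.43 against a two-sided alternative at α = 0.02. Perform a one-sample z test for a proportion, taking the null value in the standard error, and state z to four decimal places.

z = 2.0257

p̂ = 851/1878 = 0.453142.
SE = √(p₀(1−p₀)/n) = √(0.2451/1878) = 0.011424.
z = (0.453142 − 0.43)/0.011424 = 0.023142/0.011424 = 2.0257.
p-value = 2·P(Z > 2.026) ≈ 0.0428. With α = 0.02, fail to reject H₀.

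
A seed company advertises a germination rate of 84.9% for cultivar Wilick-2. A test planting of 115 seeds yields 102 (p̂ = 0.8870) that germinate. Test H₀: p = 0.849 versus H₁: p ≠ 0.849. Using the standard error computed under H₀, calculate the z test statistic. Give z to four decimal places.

z = 1.1368

p̂ = 102/115 ≈ 0.886957.
SE = √(p₀(1−p₀)/n) = √(0.1282/115) = 0.033388.
z = (0.886957 − 0.849)/0.033388 = 0.037957/0.033388 = 1.1368.
Two-sided p-value ≈ 2·Φ(−1.137) = 0.2556.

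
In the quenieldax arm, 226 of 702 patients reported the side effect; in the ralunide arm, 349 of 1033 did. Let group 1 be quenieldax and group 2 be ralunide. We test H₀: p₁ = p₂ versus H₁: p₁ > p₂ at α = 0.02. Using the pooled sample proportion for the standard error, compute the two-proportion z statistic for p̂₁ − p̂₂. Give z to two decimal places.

p̂₁ = 226/702 ≈ 0.32194, p̂₂ = 349/1033 ≈ 0.33785.
Pooled p̂ = (226+349)/(702+1033) = 575/1735 = 0.33141.
SE = √(p̂(1−p̂)(1/n₁+1/n₂)) = √(0.33141·0.66859·0.00239256) = √(0.000530138) = 0.02302.
z = (0.32194 − 0.33785)/0.02302 = -0.01591/0.02302 = -0.69.
p-value = P(Z > -0.691) ≈ 0.7553. With α = 0.02, fail to reject H₀.

z = -0.69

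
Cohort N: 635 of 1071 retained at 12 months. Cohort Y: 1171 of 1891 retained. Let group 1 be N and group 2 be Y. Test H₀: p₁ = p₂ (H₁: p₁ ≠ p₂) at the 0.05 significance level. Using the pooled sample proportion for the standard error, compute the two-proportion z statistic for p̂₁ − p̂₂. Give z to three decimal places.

p̂₁ = 635/1071 = 0.59290, p̂₂ = 1171/1891 = 0.61925.
Pooled p̂ = (635+1171)/(1071+1891) = 1806/2962 = 0.60972.
SE = √(0.237961 × 0.00146253) = 0.01866.
z = (0.59290 − 0.61925)/0.01866 = -0.02635/0.01866 = -1.412.
Two-sided p-value ≈ 2·Φ(−1.412) = 0.1579. With α = 0.05, fail to reject H₀.

z = -1.412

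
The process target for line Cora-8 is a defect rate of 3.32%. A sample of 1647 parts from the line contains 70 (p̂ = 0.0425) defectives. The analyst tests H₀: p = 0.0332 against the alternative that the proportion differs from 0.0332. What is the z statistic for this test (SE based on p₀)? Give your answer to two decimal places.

z = 2.11

p̂ = 70/1647 = 0.0425.
SE = √(p₀(1−p₀)/n) = √(0.032098/1647) = 0.0044.
z = (0.0425 − 0.0332)/0.0044 = 0.0093/0.0044 = 2.11.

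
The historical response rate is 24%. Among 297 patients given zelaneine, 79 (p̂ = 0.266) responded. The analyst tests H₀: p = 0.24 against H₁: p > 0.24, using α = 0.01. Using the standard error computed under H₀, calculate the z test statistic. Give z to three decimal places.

z = 1.049

p̂ = 79/297 = 0.26599.
Standard error under H₀: √(0.24×0.76/297) = 0.02478.
z = (0.26599 − 0.24)/0.02478 = 0.02599/0.02478 = 1.049.
p-value = P(Z > 1.049) ≈ 0.1471, so at α = 0.01 we fail to reject H₀.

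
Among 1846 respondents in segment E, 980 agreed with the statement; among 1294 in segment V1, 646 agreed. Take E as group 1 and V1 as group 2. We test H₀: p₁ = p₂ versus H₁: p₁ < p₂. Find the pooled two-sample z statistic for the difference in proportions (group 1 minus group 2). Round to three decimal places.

z = 1.747

p̂₁ = 980/1846 = 0.53088, p̂₂ = 646/1294 = 0.49923.
Pooled p̂ = (980+646)/(1846+1294) = 1626/3140 = 0.51783.
SE = √(p̂(1−p̂)(1/n₁+1/n₂)) = √(0.51783·0.48217·0.00131451) = √(0.000328209) = 0.01812.
z = (0.53088 − 0.49923)/0.01812 = 0.03165/0.01812 = 1.747.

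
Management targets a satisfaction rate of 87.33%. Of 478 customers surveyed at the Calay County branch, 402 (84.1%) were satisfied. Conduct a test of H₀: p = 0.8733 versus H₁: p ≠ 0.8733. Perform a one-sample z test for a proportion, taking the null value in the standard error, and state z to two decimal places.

z = -2.12

p̂ = 402/478 ≈ 0.8410.
Standard error under H₀: √(0.8733×0.1267/478) = 0.0152.
z = (0.8410 − 0.8733)/0.0152 = -0.0323/0.0152 = -2.12.
p-value = 2·P(Z > 2.123) ≈ 0.0338.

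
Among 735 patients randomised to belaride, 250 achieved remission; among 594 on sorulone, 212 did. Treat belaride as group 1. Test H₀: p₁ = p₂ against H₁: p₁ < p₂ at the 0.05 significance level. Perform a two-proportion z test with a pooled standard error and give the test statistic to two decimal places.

p̂₁ = 250/735 = 0.3401, p̂₂ = 212/594 = 0.3569.
Pooled p̂ = (250+212)/(735+594) = 462/1329 = 0.3476.
SE = √(0.226783 × 0.00304405) = 0.0263.
z = (0.3401 − 0.3569)/0.0263 = -0.0168/0.0263 = -0.64.
p-value = P(Z < -0.638) ≈ 0.2617; since p > α = 0.05, fail to reject H₀.

z = -0.64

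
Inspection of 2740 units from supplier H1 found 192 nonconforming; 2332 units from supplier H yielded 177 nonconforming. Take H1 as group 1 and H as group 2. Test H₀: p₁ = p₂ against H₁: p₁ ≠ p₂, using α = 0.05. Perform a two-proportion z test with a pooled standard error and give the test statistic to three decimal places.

z = -0.796

p̂₁ = 192/2740 ≈ 0.07007, p̂₂ = 177/2332 ≈ 0.07590.
Pooled p̂ = (192+177)/(2740+2332) = 369/5072 = 0.07275.
SE = √(p̂(1−p̂)(1/n₁+1/n₂)) = √(0.07275·0.92725·0.00079378) = √(5.3548e-05) = 0.00732.
z = (0.07007 − 0.07590)/0.00732 = -0.00583/0.00732 = -0.796.
Two-sided p-value ≈ 2·Φ(−0.796) = 0.4258; since p > α = 0.05, fail to reject H₀.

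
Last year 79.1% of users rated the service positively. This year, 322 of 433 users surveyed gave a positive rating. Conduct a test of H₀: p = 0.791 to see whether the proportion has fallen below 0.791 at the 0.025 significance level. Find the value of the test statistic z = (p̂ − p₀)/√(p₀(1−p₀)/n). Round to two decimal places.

z = -2.42

p̂ = 322/433 ≈ 0.74365.
Under H₀, SE = √(0.791·0.209/433) = √(0.000381799) = 0.01954.
z = (0.74365 − 0.791)/0.01954 = -0.04735/0.01954 = -2.42.
p-value = P(Z < -2.423) ≈ 0.0077. With α = 0.025, reject H₀.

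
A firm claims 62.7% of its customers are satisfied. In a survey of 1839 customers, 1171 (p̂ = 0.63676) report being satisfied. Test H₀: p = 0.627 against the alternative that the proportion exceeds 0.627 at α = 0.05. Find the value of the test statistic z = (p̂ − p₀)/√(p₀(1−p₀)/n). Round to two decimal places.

p̂ = 1171/1839 = 0.6368.
Under H₀, SE = √(0.627·0.373/1839) = √(0.000127173) = 0.0113.
z = (0.6368 − 0.627)/0.0113 = 0.0098/0.0113 = 0.87.
p-value = P(Z > 0.865) ≈ 0.1934. With α = 0.05, fail to reject H₀.

z = 0.87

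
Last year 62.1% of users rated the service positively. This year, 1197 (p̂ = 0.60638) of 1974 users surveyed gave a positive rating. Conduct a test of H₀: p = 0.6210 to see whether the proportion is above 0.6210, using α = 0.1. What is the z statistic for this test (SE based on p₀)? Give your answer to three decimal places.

p̂ = 1197/1974 ≈ 0.60638.
SE = √(p₀(1−p₀)/n) = √(0.23536/1974) = 0.01092.
z = (0.60638 − 0.621)/0.01092 = -0.01462/0.01092 = -1.339.
p-value = P(Z > -1.339) ≈ 0.9097; since p > α = 0.1, fail to reject H₀.

z = -1.339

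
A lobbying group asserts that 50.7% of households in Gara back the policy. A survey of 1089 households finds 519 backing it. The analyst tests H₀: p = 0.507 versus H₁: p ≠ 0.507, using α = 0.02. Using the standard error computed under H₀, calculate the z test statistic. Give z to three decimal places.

p̂ = 519/1089 ≈ 0.47658.
Standard error under H₀: √(0.507×0.493/1089) = 0.01515.
z = (0.47658 − 0.507)/0.01515 = -0.03042/0.01515 = -2.008.
Two-sided p-value ≈ 2·Φ(−2.008) = 0.0447. With α = 0.02, fail to reject H₀.

z = -2.008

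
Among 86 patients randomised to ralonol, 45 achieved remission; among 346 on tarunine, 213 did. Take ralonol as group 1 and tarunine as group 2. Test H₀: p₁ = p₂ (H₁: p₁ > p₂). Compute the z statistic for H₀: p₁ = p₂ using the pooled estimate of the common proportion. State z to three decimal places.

p̂₁ = 45/86 = 0.52326, p̂₂ = 213/346 = 0.61561.
Pooled p̂ = (45+213)/(86+346) = 258/432 = 0.59722.
SE = √(p̂(1−p̂)(1/n₁+1/n₂)) = √(0.59722·0.40278·0.0145181) = √(0.00349229) = 0.05910.
z = (0.52326 − 0.61561)/0.05910 = -0.09235/0.05910 = -1.563.
p-value = P(Z > -1.563) ≈ 0.9409.

z = -1.563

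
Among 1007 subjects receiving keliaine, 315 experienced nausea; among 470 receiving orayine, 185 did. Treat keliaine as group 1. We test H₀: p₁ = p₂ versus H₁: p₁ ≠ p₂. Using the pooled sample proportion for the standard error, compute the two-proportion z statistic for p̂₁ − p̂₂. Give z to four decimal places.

z = -3.0568

p̂₁ = 315/1007 = 0.312810, p̂₂ = 185/470 = 0.393617.
Pooled p̂ = (315+185)/(1007+470) = 500/1477 = 0.338524.
SE = √(p̂(1−p̂)(1/n₁+1/n₂)) = √(0.338524·0.661476·0.00312071) = √(0.000698806) = 0.026435.
z = (0.312810 − 0.393617)/0.026435 = -0.080807/0.026435 = -3.0568.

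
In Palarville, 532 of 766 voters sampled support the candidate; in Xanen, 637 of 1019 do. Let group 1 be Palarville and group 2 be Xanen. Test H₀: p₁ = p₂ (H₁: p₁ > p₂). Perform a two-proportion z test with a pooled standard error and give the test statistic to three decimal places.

z = 3.052

p̂₁ = 532/766 = 0.694517, p̂₂ = 637/1019 = 0.625123.
Pooled p̂ = (532+637)/(766+1019) = 1169/1785 = 0.654902.
SE = √(p̂(1−p̂)(1/n₁+1/n₂)) = √(0.654902·0.345098·0.00228684) = √(0.000516838) = 0.022734.
z = (0.694517 − 0.625123)/0.022734 = 0.069394/0.022734 = 3.052.
p-value = P(Z > 3.052) ≈ 0.0011.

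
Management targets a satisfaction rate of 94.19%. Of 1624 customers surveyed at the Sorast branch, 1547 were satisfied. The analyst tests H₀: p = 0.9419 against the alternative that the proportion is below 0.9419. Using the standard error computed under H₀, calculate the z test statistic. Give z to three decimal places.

p̂ = 1547/1624 ≈ 0.952586.
Standard error under H₀: √(0.9419×0.0581/1624) = 0.005805.
z = (0.952586 − 0.9419)/0.005805 = 0.010686/0.005805 = 1.841.

z = 1.841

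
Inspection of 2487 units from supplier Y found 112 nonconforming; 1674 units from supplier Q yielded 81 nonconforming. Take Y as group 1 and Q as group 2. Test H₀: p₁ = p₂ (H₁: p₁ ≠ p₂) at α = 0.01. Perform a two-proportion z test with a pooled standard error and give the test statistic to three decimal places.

z = -0.504

p̂₁ = 112/2487 ≈ 0.045034, p̂₂ = 81/1674 ≈ 0.048387.
Pooled p̂ = (112+81)/(2487+1674) = 193/4161 = 0.046383.
SE = √(0.0442317 × 0.000999462) = 0.006649.
z = (0.045034 − 0.048387)/0.006649 = -0.003353/0.006649 = -0.504.
p-value = 2·P(Z > 0.504) ≈ 0.6141, so at α = 0.01 we fail to reject H₀.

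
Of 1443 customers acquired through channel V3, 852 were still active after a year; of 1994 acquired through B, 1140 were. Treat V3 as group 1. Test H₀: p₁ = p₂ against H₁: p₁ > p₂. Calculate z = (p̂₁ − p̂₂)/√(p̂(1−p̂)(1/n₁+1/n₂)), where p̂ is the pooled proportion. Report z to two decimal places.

z = 1.10

p̂₁ = 852/1443 = 0.59044, p̂₂ = 1140/1994 = 0.57172.
Pooled p̂ = (852+1140)/(1443+1994) = 1992/3437 = 0.57958.
SE = √(0.243668 × 0.00119451) = 0.01706.
z = (0.59044 − 0.57172)/0.01706 = 0.01872/0.01706 = 1.10.
p-value = P(Z > 1.097) ≈ 0.1362.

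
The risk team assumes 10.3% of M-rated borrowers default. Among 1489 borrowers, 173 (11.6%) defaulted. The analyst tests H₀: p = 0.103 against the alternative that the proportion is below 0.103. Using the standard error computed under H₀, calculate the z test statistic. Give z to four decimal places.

p̂ = 173/1489 ≈ 0.116185.
Standard error under H₀: √(0.103×0.897/1489) = 0.007877.
z = (0.116185 − 0.103)/0.007877 = 0.013185/0.007877 = 1.6739.
p-value = P(Z < 1.674) ≈ 0.9529.

z = 1.6739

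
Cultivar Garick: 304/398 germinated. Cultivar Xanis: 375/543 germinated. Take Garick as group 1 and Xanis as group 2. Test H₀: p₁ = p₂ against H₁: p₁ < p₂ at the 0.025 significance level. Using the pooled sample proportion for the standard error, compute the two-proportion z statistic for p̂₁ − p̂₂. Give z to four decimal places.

z = 2.4753

p̂₁ = 304/398 ≈ 0.763819, p̂₂ = 375/543 ≈ 0.690608.
Pooled p̂ = (304+375)/(398+543) = 679/941 = 0.721573.
SE = √(p̂(1−p̂)(1/n₁+1/n₂)) = √(0.721573·0.278427·0.00435418) = √(0.000874779) = 0.029577.
z = (0.763819 − 0.690608)/0.029577 = 0.073211/0.029577 = 2.4753.
p-value = P(Z < 2.475) ≈ 0.9933. With α = 0.025, fail to reject H₀.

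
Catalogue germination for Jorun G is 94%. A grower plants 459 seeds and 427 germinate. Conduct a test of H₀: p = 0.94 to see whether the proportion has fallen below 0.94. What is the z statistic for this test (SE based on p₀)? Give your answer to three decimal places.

z = -0.877

p̂ = 427/459 = 0.93028.
SE = √(p₀(1−p₀)/n) = √(0.0564/459) = 0.01108.
z = (0.93028 − 0.94)/0.01108 = -0.00972/0.01108 = -0.877.
p-value = P(Z < -0.877) ≈ 0.1904.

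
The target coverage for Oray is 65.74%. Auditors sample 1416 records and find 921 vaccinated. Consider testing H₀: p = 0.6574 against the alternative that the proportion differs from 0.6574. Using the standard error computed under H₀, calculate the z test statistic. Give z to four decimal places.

p̂ = 921/1416 ≈ 0.6504237.
SE = √(p₀(1−p₀)/n) = √(0.22523/1416) = 0.0126118.
z = (0.6504237 − 0.6574)/0.0126118 = -0.0069763/0.0126118 = -0.5532.
Two-sided p-value ≈ 2·Φ(−0.553) = 0.5802.

z = -0.5532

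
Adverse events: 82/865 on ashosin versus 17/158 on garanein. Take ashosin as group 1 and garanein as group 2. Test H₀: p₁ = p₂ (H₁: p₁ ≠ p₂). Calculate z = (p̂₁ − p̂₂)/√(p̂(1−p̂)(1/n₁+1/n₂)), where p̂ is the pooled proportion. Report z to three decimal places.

z = -0.500

p̂₁ = 82/865 = 0.09480, p̂₂ = 17/158 = 0.10759.
Pooled p̂ = (82+17)/(865+158) = 99/1023 = 0.09677.
SE = √(p̂(1−p̂)(1/n₁+1/n₂)) = √(0.09677·0.90323·0.00748518) = √(0.000654272) = 0.02558.
z = (0.09480 − 0.10759)/0.02558 = -0.01279/0.02558 = -0.500.
Two-sided p-value ≈ 2·Φ(−0.500) = 0.6169.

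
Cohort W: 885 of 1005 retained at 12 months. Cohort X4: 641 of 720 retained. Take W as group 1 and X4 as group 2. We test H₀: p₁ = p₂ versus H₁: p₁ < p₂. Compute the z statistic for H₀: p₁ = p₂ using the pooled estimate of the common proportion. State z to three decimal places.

p̂₁ = 885/1005 = 0.88060, p̂₂ = 641/720 = 0.89028.
Pooled p̂ = (885+641)/(1005+720) = 1526/1725 = 0.88464.
SE = √(p̂(1−p̂)(1/n₁+1/n₂)) = √(0.88464·0.11536·0.00238391) = √(0.000243288) = 0.01560.
z = (0.88060 − 0.89028)/0.01560 = -0.00968/0.01560 = -0.621.
p-value = P(Z < -0.621) ≈ 0.2674.

z = -0.621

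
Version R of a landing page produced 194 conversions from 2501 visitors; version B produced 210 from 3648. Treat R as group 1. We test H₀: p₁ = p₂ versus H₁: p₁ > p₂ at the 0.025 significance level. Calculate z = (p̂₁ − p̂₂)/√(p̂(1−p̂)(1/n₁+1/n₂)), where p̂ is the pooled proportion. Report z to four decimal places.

p̂₁ = 194/2501 = 0.077569, p̂₂ = 210/3648 = 0.057566.
Pooled p̂ = (194+210)/(2501+3648) = 404/6149 = 0.065702.
SE = √(0.061385 × 0.000673963) = 0.006432.
z = (0.077569 − 0.057566)/0.006432 = 0.020003/0.006432 = 3.1099.
p-value = P(Z > 3.110) ≈ 0.0009. With α = 0.025, reject H₀.

z = 3.1099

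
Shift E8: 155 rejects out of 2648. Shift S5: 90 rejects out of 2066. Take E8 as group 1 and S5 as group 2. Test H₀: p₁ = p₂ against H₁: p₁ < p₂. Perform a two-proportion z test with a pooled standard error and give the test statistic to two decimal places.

z = 2.30

p̂₁ = 155/2648 ≈ 0.05853, p̂₂ = 90/2066 ≈ 0.04356.
Pooled p̂ = (155+90)/(2648+2066) = 245/4714 = 0.05197.
SE = √(p̂(1−p̂)(1/n₁+1/n₂)) = √(0.05197·0.94803·0.000861671) = √(4.24559e-05) = 0.00652.
z = (0.05853 − 0.04356)/0.00652 = 0.01497/0.00652 = 2.30.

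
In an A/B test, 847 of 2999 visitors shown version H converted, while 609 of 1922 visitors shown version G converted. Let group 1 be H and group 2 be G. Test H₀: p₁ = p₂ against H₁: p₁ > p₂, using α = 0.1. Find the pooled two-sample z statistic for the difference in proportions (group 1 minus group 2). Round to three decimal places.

p̂₁ = 847/2999 = 0.282427, p̂₂ = 609/1922 = 0.316857.
Pooled p̂ = (847+609)/(2999+1922) = 1456/4921 = 0.295875.
SE = √(p̂(1−p̂)(1/n₁+1/n₂)) = √(0.295875·0.704125·0.000853736) = √(0.000177861) = 0.013336.
z = (0.282427 − 0.316857)/0.013336 = -0.034430/0.013336 = -2.582.
p-value = P(Z > -2.582) ≈ 0.9951; since p > α = 0.1, fail to reject H₀.

z = -2.582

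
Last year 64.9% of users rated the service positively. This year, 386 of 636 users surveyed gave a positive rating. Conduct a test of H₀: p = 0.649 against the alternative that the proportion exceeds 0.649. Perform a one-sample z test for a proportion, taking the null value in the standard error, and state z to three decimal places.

z = -2.224

p̂ = 386/636 = 0.606918.
SE = √(p₀(1−p₀)/n) = √(0.2278/636) = 0.018925.
z = (0.606918 − 0.649)/0.018925 = -0.042082/0.018925 = -2.224.
p-value = P(Z > -2.224) ≈ 0.9869.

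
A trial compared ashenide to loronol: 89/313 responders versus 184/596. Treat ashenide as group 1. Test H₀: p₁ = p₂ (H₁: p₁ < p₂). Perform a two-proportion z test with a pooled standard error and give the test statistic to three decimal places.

z = -0.762

p̂₁ = 89/313 = 0.28435, p̂₂ = 184/596 = 0.30872.
Pooled p̂ = (89+184)/(313+596) = 273/909 = 0.30033.
SE = √(p̂(1−p̂)(1/n₁+1/n₂)) = √(0.30033·0.69967·0.00487274) = √(0.00102392) = 0.03200.
z = (0.28435 − 0.30872)/0.03200 = -0.02437/0.03200 = -0.762.
p-value = P(Z < -0.762) ≈ 0.2231.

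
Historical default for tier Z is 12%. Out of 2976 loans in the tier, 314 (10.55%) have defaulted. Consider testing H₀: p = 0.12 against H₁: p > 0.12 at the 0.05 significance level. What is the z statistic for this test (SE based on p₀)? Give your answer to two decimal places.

z = -2.43

p̂ = 314/2976 = 0.10551.
Standard error under H₀: √(0.12×0.88/2976) = 0.00596.
z = (0.10551 − 0.12)/0.00596 = -0.01449/0.00596 = -2.43.
p-value = P(Z > -2.432) ≈ 0.9925; since p > α = 0.05, fail to reject H₀.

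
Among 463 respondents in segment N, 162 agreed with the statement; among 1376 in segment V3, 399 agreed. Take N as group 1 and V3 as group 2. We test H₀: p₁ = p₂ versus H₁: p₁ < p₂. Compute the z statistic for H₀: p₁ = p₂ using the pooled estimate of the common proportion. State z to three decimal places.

p̂₁ = 162/463 ≈ 0.34989, p̂₂ = 399/1376 ≈ 0.28997.
Pooled p̂ = (162+399)/(463+1376) = 561/1839 = 0.30506.
SE = √(p̂(1−p̂)(1/n₁+1/n₂)) = √(0.30506·0.69494·0.00288657) = √(0.000611945) = 0.02474.
z = (0.34989 − 0.28997)/0.02474 = 0.05992/0.02474 = 2.422.

z = 2.422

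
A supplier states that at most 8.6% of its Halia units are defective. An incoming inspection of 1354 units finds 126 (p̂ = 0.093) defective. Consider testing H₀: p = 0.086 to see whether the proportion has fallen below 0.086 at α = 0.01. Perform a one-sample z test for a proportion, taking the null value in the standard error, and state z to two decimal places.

z = 0.93

p̂ = 126/1354 = 0.0931.
SE = √(p₀(1−p₀)/n) = √(0.078604/1354) = 0.0076.
z = (0.0931 − 0.086)/0.0076 = 0.0071/0.0076 = 0.93.
p-value = P(Z < 0.926) ≈ 0.8229. With α = 0.01, fail to reject H₀.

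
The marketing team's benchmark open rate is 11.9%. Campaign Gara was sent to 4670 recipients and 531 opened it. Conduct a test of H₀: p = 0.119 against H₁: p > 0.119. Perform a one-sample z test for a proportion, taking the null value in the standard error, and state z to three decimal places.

p̂ = 531/4670 = 0.11370.
SE = √(p₀(1−p₀)/n) = √(0.10484/4670) = 0.00474.
z = (0.11370 − 0.119)/0.00474 = -0.00530/0.00474 = -1.118.
p-value = P(Z > -1.118) ≈ 0.8681.

z = -1.118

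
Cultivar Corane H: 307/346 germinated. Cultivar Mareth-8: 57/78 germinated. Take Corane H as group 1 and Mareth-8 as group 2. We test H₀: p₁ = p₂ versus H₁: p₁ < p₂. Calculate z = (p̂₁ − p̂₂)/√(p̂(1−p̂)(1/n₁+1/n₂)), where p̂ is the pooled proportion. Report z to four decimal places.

p̂₁ = 307/346 = 0.8872832, p̂₂ = 57/78 = 0.7307692.
Pooled p̂ = (307+57)/(346+78) = 364/424 = 0.8584906.
SE = √(0.121485 × 0.0157107) = 0.0436876.
z = (0.8872832 − 0.7307692)/0.0436876 = 0.1565140/0.0436876 = 3.5826.
p-value = P(Z < 3.583) ≈ 0.9998.

z = 3.5826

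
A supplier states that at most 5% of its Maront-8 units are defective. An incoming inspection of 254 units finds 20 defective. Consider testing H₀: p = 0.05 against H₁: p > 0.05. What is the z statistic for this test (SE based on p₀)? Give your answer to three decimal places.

p̂ = 20/254 ≈ 0.078740.
Standard error under H₀: √(0.05×0.95/254) = 0.013675.
z = (0.078740 − 0.05)/0.013675 = 0.028740/0.013675 = 2.102.
p-value = P(Z > 2.102) ≈ 0.0178.

z = 2.102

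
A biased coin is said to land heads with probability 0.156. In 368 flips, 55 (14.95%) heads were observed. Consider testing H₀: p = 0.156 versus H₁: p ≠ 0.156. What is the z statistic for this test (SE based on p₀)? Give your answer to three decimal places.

z = -0.346

p̂ = 55/368 = 0.14946.
Under H₀, SE = √(0.156·0.844/368) = √(0.000357783) = 0.01892.
z = (0.14946 − 0.156)/0.01892 = -0.00654/0.01892 = -0.346.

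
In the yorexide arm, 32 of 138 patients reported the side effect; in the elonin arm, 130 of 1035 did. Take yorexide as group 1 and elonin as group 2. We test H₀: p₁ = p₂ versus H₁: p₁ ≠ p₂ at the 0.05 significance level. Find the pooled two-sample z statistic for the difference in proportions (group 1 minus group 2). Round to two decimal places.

p̂₁ = 32/138 = 0.2319, p̂₂ = 130/1035 = 0.1256.
Pooled p̂ = (32+130)/(138+1035) = 162/1173 = 0.1381.
SE = √(0.119034 × 0.00821256) = 0.0313.
z = (0.2319 − 0.1256)/0.0313 = 0.1063/0.0313 = 3.40.
p-value = 2·P(Z > 3.399) ≈ 0.0007, so at α = 0.05 we reject H₀.

z = 3.40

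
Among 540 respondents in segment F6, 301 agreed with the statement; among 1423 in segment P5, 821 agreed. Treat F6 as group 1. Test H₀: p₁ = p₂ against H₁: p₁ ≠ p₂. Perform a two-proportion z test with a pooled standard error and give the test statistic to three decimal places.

z = -0.781

p̂₁ = 301/540 = 0.55741, p̂₂ = 821/1423 = 0.57695.
Pooled p̂ = (301+821)/(540+1423) = 1122/1963 = 0.57157.
SE = √(p̂(1−p̂)(1/n₁+1/n₂)) = √(0.57157·0.42843·0.00255459) = √(0.000625561) = 0.02501.
z = (0.55741 − 0.57695)/0.02501 = -0.01954/0.02501 = -0.781.
p-value = 2·P(Z > 0.781) ≈ 0.4346.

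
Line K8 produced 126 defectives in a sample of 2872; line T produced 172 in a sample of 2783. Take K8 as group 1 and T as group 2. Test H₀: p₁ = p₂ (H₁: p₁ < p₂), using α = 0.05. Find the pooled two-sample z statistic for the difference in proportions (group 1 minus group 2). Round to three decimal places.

z = -3.017

p̂₁ = 126/2872 = 0.043872, p̂₂ = 172/2783 = 0.061804.
Pooled p̂ = (126+172)/(2872+2783) = 298/5655 = 0.052697.
SE = √(0.0499198 × 0.000707514) = 0.005943.
z = (0.043872 − 0.061804)/0.005943 = -0.017932/0.005943 = -3.017.
p-value = P(Z < -3.017) ≈ 0.0013; since p < α = 0.05, reject H₀.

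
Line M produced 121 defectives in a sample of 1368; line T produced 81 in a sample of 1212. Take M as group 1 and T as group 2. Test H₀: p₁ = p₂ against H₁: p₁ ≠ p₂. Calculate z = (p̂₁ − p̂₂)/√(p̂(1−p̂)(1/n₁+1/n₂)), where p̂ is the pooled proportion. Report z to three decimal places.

p̂₁ = 121/1368 = 0.08845, p̂₂ = 81/1212 = 0.06683.
Pooled p̂ = (121+81)/(1368+1212) = 202/2580 = 0.07829.
SE = √(p̂(1−p̂)(1/n₁+1/n₂)) = √(0.07829·0.92171·0.00155608) = √(0.000112294) = 0.01060.
z = (0.08845 − 0.06683)/0.01060 = 0.02162/0.01060 = 2.040.

z = 2.040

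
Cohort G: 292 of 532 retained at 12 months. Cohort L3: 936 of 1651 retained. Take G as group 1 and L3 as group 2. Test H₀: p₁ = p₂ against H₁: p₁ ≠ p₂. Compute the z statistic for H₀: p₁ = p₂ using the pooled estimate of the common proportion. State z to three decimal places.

z = -0.730

p̂₁ = 292/532 = 0.54887, p̂₂ = 936/1651 = 0.56693.
Pooled p̂ = (292+936)/(532+1651) = 1228/2183 = 0.56253.
SE = √(p̂(1−p̂)(1/n₁+1/n₂)) = √(0.56253·0.43747·0.00248539) = √(0.000611631) = 0.02473.
z = (0.54887 − 0.56693)/0.02473 = -0.01806/0.02473 = -0.730.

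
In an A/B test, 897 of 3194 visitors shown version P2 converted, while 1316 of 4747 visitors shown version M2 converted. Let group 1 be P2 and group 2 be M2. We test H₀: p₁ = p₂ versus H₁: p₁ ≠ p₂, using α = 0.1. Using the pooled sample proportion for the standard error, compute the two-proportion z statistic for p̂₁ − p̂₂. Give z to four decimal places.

p̂₁ = 897/3194 ≈ 0.2808391, p̂₂ = 1316/4747 ≈ 0.2772277.
Pooled p̂ = (897+1316)/(3194+4747) = 2213/7941 = 0.2786803.
SE = √(p̂(1−p̂)(1/n₁+1/n₂)) = √(0.2786803·0.7213197·0.000523746) = √(0.000105282) = 0.0102607.
z = (0.2808391 − 0.2772277)/0.0102607 = 0.0036114/0.0102607 = 0.3520.
Two-sided p-value ≈ 2·Φ(−0.352) = 0.7249. With α = 0.1, fail to reject H₀.

z = 0.3520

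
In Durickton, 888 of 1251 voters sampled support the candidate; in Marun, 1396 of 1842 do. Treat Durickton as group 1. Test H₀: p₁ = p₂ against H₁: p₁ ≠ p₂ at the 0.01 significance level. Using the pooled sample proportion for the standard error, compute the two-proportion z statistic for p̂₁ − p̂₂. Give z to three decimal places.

p̂₁ = 888/1251 = 0.70983, p̂₂ = 1396/1842 = 0.75787.
Pooled p̂ = (888+1396)/(1251+1842) = 2284/3093 = 0.73844.
SE = √(p̂(1−p̂)(1/n₁+1/n₂)) = √(0.73844·0.26156·0.00134225) = √(0.000259249) = 0.01610.
z = (0.70983 − 0.75787)/0.01610 = -0.04804/0.01610 = -2.984.
p-value = 2·P(Z > 2.984) ≈ 0.0028; since p < α = 0.01, reject H₀.

z = -2.984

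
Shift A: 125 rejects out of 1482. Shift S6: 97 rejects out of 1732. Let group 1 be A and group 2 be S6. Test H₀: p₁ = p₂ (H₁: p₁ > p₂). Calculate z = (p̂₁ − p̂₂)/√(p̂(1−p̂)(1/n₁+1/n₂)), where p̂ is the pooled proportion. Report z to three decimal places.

p̂₁ = 125/1482 ≈ 0.084345, p̂₂ = 97/1732 ≈ 0.056005.
Pooled p̂ = (125+97)/(1482+1732) = 222/3214 = 0.069073.
SE = √(0.0643018 × 0.00125213) = 0.008973.
z = (0.084345 − 0.056005)/0.008973 = 0.028340/0.008973 = 3.158.

z = 3.158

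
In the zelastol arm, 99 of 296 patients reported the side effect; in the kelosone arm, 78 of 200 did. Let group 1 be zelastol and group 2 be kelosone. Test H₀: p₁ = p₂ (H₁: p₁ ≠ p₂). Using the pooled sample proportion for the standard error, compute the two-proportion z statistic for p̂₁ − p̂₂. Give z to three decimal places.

p̂₁ = 99/296 = 0.33446, p̂₂ = 78/200 = 0.39000.
Pooled p̂ = (99+78)/(296+200) = 177/496 = 0.35685.
SE = √(0.229509 × 0.00837838) = 0.04385.
z = (0.33446 − 0.39000)/0.04385 = -0.05554/0.04385 = -1.267.
p-value = 2·P(Z > 1.267) ≈ 0.2053.

z = -1.267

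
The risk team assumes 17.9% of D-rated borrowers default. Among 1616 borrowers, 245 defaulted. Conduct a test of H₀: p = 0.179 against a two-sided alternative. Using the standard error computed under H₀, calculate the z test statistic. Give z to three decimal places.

z = -2.872

p̂ = 245/1616 ≈ 0.151609.
Under H₀, SE = √(0.179·0.821/1616) = √(9.094e-05) = 0.009536.
z = (0.151609 − 0.179)/0.009536 = -0.027391/0.009536 = -2.872.
Two-sided p-value ≈ 2·Φ(−2.872) = 0.0041.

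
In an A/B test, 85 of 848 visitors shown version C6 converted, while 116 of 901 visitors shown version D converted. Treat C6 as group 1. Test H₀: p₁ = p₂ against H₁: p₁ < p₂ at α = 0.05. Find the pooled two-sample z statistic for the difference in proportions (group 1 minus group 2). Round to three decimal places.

p̂₁ = 85/848 = 0.10024, p̂₂ = 116/901 = 0.12875.
Pooled p̂ = (85+116)/(848+901) = 201/1749 = 0.11492.
SE = √(0.101716 × 0.00228912) = 0.01526.
z = (0.10024 − 0.12875)/0.01526 = -0.02851/0.01526 = -1.868.
p-value = P(Z < -1.868) ≈ 0.0309. With α = 0.05, reject H₀.

z = -1.868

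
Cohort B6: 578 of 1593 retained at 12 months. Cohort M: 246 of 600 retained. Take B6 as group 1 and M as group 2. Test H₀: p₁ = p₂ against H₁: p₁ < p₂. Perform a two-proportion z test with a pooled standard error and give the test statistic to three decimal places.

p̂₁ = 578/1593 ≈ 0.36284, p̂₂ = 246/600 ≈ 0.41000.
Pooled p̂ = (578+246)/(1593+600) = 824/2193 = 0.37574.
SE = √(p̂(1−p̂)(1/n₁+1/n₂)) = √(0.37574·0.62426·0.00229441) = √(0.000538177) = 0.02320.
z = (0.36284 − 0.41000)/0.02320 = -0.04716/0.02320 = -2.033.
p-value = P(Z < -2.033) ≈ 0.0210.

z = -2.033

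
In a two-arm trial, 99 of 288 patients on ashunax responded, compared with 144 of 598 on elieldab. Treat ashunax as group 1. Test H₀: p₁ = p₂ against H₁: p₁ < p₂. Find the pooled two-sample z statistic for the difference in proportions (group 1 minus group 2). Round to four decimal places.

z = 3.2171

p̂₁ = 99/288 ≈ 0.343750, p̂₂ = 144/598 ≈ 0.240803.
Pooled p̂ = (99+144)/(288+598) = 243/886 = 0.274266.
SE = √(p̂(1−p̂)(1/n₁+1/n₂)) = √(0.274266·0.725734·0.00514446) = √(0.00102398) = 0.032000.
z = (0.343750 − 0.240803)/0.032000 = 0.102947/0.032000 = 3.2171.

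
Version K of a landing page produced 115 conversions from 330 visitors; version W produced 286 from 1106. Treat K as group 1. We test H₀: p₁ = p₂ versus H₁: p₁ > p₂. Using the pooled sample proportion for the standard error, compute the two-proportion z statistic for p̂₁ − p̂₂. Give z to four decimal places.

z = 3.1945

p̂₁ = 115/330 ≈ 0.3484848, p̂₂ = 286/1106 ≈ 0.2585895.
Pooled p̂ = (115+286)/(330+1106) = 401/1436 = 0.2792479.
SE = √(p̂(1−p̂)(1/n₁+1/n₂)) = √(0.2792479·0.7207521·0.00393446) = √(0.000791883) = 0.0281404.
z = (0.3484848 − 0.2585895)/0.0281404 = 0.0898953/0.0281404 = 3.1945.
p-value = P(Z > 3.195) ≈ 0.0007.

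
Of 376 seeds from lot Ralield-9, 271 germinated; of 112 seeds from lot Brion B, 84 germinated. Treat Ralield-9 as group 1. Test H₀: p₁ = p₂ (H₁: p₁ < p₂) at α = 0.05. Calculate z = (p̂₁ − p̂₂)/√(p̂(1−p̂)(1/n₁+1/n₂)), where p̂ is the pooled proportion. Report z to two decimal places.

z = -0.61

p̂₁ = 271/376 = 0.7207, p̂₂ = 84/112 = 0.7500.
Pooled p̂ = (271+84)/(376+112) = 355/488 = 0.7275.
SE = √(0.198262 × 0.0115881) = 0.0479.
z = (0.7207 − 0.7500)/0.0479 = -0.0293/0.0479 = -0.61.
p-value = P(Z < -0.610) ≈ 0.2708, so at α = 0.05 we fail to reject H₀.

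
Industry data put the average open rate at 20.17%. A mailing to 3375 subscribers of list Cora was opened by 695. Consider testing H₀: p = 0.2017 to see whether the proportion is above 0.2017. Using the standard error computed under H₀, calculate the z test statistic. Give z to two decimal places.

p̂ = 695/3375 ≈ 0.2059.
Standard error under H₀: √(0.2017×0.7983/3375) = 0.0069.
z = (0.2059 − 0.2017)/0.0069 = 0.0042/0.0069 = 0.61.

z = 0.61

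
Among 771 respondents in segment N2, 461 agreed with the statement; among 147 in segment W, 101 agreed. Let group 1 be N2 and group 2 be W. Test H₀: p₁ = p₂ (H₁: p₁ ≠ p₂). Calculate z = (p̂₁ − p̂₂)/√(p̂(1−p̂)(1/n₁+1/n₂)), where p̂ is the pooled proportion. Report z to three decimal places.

p̂₁ = 461/771 ≈ 0.59792, p̂₂ = 101/147 ≈ 0.68707.
Pooled p̂ = (461+101)/(771+147) = 562/918 = 0.61220.
SE = √(0.237411 × 0.00809974) = 0.04385.
z = (0.59792 − 0.68707)/0.04385 = -0.08915/0.04385 = -2.033.

z = -2.033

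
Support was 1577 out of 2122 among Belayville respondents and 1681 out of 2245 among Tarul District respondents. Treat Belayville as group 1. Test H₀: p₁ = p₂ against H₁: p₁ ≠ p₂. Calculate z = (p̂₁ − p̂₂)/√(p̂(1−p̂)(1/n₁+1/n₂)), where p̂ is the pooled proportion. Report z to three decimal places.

p̂₁ = 1577/2122 ≈ 0.74317, p̂₂ = 1681/2245 ≈ 0.74878.
Pooled p̂ = (1577+1681)/(2122+2245) = 3258/4367 = 0.74605.
SE = √(p̂(1−p̂)(1/n₁+1/n₂)) = √(0.74605·0.25395·0.000916688) = √(0.000173675) = 0.01318.
z = (0.74317 − 0.74878)/0.01318 = -0.00561/0.01318 = -0.426.

z = -0.426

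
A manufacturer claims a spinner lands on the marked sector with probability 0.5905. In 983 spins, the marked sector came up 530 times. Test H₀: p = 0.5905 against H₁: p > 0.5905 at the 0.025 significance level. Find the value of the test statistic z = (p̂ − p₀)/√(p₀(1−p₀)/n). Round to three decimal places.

p̂ = 530/983 = 0.539166.
SE = √(p₀(1−p₀)/n) = √(0.24181/983) = 0.015684.
z = (0.539166 − 0.5905)/0.015684 = -0.051334/0.015684 = -3.273.
p-value = P(Z > -3.273) ≈ 0.9995; since p > α = 0.025, fail to reject H₀.

z = -3.273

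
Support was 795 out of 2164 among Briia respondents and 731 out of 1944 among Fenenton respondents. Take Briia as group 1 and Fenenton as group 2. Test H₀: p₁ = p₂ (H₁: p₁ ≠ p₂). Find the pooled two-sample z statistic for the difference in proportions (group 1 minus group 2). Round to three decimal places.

z = -0.573

p̂₁ = 795/2164 = 0.36738, p̂₂ = 731/1944 = 0.37603.
Pooled p̂ = (795+731)/(2164+1944) = 1526/4108 = 0.37147.
SE = √(0.23348 × 0.000976511) = 0.01510.
z = (0.36738 − 0.37603)/0.01510 = -0.00865/0.01510 = -0.573.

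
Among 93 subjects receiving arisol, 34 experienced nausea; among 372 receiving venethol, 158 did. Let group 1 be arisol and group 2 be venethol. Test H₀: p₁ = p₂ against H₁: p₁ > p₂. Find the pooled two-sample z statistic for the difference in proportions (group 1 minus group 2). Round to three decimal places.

z = -1.036

p̂₁ = 34/93 ≈ 0.36559, p̂₂ = 158/372 ≈ 0.42473.
Pooled p̂ = (34+158)/(93+372) = 192/465 = 0.41290.
SE = √(0.242414 × 0.0134409) = 0.05708.
z = (0.36559 − 0.42473)/0.05708 = -0.05914/0.05708 = -1.036.
p-value = P(Z > -1.036) ≈ 0.8499.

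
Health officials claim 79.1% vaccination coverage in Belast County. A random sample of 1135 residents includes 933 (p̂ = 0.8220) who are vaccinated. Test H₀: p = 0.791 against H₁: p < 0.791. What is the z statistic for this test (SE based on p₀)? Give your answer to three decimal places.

z = 2.571

p̂ = 933/1135 = 0.82203.
Standard error under H₀: √(0.791×0.209/1135) = 0.01207.
z = (0.82203 − 0.791)/0.01207 = 0.03103/0.01207 = 2.571.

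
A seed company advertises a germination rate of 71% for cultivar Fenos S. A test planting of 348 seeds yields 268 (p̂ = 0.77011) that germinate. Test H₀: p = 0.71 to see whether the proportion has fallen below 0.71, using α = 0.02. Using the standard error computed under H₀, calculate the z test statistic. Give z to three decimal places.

z = 2.471

p̂ = 268/348 = 0.770115.
Under H₀, SE = √(0.71·0.29/348) = √(0.000591667) = 0.024324.
z = (0.770115 − 0.71)/0.024324 = 0.060115/0.024324 = 2.471.
p-value = P(Z < 2.471) ≈ 0.9933, so at α = 0.02 we fail to reject H₀.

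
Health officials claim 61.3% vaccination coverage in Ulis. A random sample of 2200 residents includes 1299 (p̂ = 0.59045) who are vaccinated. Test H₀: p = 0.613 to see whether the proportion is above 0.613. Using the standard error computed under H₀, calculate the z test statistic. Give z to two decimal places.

p̂ = 1299/2200 ≈ 0.59045.
Standard error under H₀: √(0.613×0.387/2200) = 0.01038.
z = (0.59045 − 0.613)/0.01038 = -0.02255/0.01038 = -2.17.

z = -2.17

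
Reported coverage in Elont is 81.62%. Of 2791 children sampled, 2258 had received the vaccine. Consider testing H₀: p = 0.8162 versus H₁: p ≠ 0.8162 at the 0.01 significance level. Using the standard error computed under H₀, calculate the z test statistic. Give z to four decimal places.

p̂ = 2258/2791 = 0.8090290.
Under H₀, SE = √(0.8162·0.1838/2791) = √(5.37505e-05) = 0.0073315.
z = (0.8090290 − 0.8162)/0.0073315 = -0.0071710/0.0073315 = -0.9781.
p-value = 2·P(Z > 0.978) ≈ 0.3280. With α = 0.01, fail to reject H₀.

z = -0.9781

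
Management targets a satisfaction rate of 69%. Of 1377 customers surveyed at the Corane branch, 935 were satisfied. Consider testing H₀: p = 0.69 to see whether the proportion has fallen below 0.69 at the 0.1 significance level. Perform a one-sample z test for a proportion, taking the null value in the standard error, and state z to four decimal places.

z = -0.8816

p̂ = 935/1377 ≈ 0.679012.
SE = √(p₀(1−p₀)/n) = √(0.2139/1377) = 0.012463.
z = (0.679012 − 0.69)/0.012463 = -0.010988/0.012463 = -0.8816.
p-value = P(Z < -0.882) ≈ 0.1890; since p > α = 0.1, fail to reject H₀.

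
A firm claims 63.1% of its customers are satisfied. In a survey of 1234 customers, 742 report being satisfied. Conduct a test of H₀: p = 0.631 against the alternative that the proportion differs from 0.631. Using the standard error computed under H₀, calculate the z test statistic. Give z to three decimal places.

z = -2.162

p̂ = 742/1234 ≈ 0.60130.
Under H₀, SE = √(0.631·0.369/1234) = √(0.000188686) = 0.01374.
z = (0.60130 − 0.631)/0.01374 = -0.02970/0.01374 = -2.162.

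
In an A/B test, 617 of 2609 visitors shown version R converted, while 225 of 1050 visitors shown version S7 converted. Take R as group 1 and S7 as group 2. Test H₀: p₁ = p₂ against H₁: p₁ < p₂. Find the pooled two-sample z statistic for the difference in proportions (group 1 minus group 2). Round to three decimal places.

p̂₁ = 617/2609 ≈ 0.23649, p̂₂ = 225/1050 ≈ 0.21429.
Pooled p̂ = (617+225)/(2609+1050) = 842/3659 = 0.23012.
SE = √(0.177163 × 0.00133567) = 0.01538.
z = (0.23649 − 0.21429)/0.01538 = 0.02220/0.01538 = 1.443.

z = 1.443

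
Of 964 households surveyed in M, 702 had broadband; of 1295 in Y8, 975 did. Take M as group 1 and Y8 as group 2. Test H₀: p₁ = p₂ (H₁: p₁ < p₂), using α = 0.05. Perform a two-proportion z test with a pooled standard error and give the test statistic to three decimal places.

p̂₁ = 702/964 ≈ 0.72822, p̂₂ = 975/1295 ≈ 0.75290.
Pooled p̂ = (702+975)/(964+1295) = 1677/2259 = 0.74236.
SE = √(p̂(1−p̂)(1/n₁+1/n₂)) = √(0.74236·0.25764·0.00180955) = √(0.000346093) = 0.01860.
z = (0.72822 − 0.75290)/0.01860 = -0.02468/0.01860 = -1.327.
p-value = P(Z < -1.327) ≈ 0.0923; since p > α = 0.05, fail to reject H₀.

z = -1.327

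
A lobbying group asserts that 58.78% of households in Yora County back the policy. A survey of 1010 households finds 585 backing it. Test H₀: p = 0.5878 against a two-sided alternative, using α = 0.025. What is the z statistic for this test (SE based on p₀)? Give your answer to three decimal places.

p̂ = 585/1010 = 0.57921.
SE = √(p₀(1−p₀)/n) = √(0.24229/1010) = 0.01549.
z = (0.57921 − 0.5878)/0.01549 = -0.00859/0.01549 = -0.555.
p-value = 2·P(Z > 0.555) ≈ 0.5791. With α = 0.025, fail to reject H₀.

z = -0.555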